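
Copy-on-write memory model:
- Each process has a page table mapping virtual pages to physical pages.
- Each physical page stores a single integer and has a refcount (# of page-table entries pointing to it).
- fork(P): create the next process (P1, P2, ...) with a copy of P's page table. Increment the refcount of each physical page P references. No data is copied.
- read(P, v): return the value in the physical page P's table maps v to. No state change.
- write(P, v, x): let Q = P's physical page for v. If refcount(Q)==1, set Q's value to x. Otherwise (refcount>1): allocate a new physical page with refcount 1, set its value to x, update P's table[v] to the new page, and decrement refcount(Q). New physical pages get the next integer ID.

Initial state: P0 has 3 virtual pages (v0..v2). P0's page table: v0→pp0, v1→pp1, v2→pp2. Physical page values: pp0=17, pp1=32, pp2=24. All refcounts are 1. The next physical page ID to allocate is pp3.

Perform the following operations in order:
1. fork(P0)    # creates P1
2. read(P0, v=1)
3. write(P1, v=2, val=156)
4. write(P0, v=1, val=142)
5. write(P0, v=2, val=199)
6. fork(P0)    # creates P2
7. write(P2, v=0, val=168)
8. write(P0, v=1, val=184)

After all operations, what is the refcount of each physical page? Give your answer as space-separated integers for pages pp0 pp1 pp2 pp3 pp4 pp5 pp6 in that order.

Answer: 2 1 2 1 1 1 1

Derivation:
Op 1: fork(P0) -> P1. 3 ppages; refcounts: pp0:2 pp1:2 pp2:2
Op 2: read(P0, v1) -> 32. No state change.
Op 3: write(P1, v2, 156). refcount(pp2)=2>1 -> COPY to pp3. 4 ppages; refcounts: pp0:2 pp1:2 pp2:1 pp3:1
Op 4: write(P0, v1, 142). refcount(pp1)=2>1 -> COPY to pp4. 5 ppages; refcounts: pp0:2 pp1:1 pp2:1 pp3:1 pp4:1
Op 5: write(P0, v2, 199). refcount(pp2)=1 -> write in place. 5 ppages; refcounts: pp0:2 pp1:1 pp2:1 pp3:1 pp4:1
Op 6: fork(P0) -> P2. 5 ppages; refcounts: pp0:3 pp1:1 pp2:2 pp3:1 pp4:2
Op 7: write(P2, v0, 168). refcount(pp0)=3>1 -> COPY to pp5. 6 ppages; refcounts: pp0:2 pp1:1 pp2:2 pp3:1 pp4:2 pp5:1
Op 8: write(P0, v1, 184). refcount(pp4)=2>1 -> COPY to pp6. 7 ppages; refcounts: pp0:2 pp1:1 pp2:2 pp3:1 pp4:1 pp5:1 pp6:1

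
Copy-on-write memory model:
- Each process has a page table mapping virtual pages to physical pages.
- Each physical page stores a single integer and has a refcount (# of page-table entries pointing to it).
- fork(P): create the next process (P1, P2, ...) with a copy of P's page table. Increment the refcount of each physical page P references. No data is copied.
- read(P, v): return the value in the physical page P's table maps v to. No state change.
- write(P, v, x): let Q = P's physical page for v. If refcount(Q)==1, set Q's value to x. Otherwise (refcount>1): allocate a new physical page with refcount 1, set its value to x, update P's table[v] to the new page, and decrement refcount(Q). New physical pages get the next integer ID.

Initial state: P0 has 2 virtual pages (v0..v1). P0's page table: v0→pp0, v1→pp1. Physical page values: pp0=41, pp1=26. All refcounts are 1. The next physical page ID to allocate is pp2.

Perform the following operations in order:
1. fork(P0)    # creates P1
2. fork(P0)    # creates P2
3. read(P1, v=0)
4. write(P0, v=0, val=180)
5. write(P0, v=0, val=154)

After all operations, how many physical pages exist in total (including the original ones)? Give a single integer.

Answer: 3

Derivation:
Op 1: fork(P0) -> P1. 2 ppages; refcounts: pp0:2 pp1:2
Op 2: fork(P0) -> P2. 2 ppages; refcounts: pp0:3 pp1:3
Op 3: read(P1, v0) -> 41. No state change.
Op 4: write(P0, v0, 180). refcount(pp0)=3>1 -> COPY to pp2. 3 ppages; refcounts: pp0:2 pp1:3 pp2:1
Op 5: write(P0, v0, 154). refcount(pp2)=1 -> write in place. 3 ppages; refcounts: pp0:2 pp1:3 pp2:1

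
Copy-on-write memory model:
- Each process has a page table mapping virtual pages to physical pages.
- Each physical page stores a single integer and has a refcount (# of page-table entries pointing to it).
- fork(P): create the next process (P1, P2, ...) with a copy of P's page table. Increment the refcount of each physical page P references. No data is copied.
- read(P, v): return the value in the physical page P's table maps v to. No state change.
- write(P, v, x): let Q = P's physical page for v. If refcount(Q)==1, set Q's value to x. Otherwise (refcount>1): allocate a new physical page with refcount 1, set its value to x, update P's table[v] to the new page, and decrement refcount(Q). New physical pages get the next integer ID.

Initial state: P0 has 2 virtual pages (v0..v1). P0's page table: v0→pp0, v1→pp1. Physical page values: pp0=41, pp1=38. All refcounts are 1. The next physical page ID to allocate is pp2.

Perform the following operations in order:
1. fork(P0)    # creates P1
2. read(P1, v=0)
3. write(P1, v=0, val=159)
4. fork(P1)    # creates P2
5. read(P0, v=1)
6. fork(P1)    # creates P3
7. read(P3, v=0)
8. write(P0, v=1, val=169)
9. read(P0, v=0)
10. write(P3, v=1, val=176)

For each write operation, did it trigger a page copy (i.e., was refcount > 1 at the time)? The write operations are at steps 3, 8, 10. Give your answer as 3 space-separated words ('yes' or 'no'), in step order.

Op 1: fork(P0) -> P1. 2 ppages; refcounts: pp0:2 pp1:2
Op 2: read(P1, v0) -> 41. No state change.
Op 3: write(P1, v0, 159). refcount(pp0)=2>1 -> COPY to pp2. 3 ppages; refcounts: pp0:1 pp1:2 pp2:1
Op 4: fork(P1) -> P2. 3 ppages; refcounts: pp0:1 pp1:3 pp2:2
Op 5: read(P0, v1) -> 38. No state change.
Op 6: fork(P1) -> P3. 3 ppages; refcounts: pp0:1 pp1:4 pp2:3
Op 7: read(P3, v0) -> 159. No state change.
Op 8: write(P0, v1, 169). refcount(pp1)=4>1 -> COPY to pp3. 4 ppages; refcounts: pp0:1 pp1:3 pp2:3 pp3:1
Op 9: read(P0, v0) -> 41. No state change.
Op 10: write(P3, v1, 176). refcount(pp1)=3>1 -> COPY to pp4. 5 ppages; refcounts: pp0:1 pp1:2 pp2:3 pp3:1 pp4:1

yes yes yes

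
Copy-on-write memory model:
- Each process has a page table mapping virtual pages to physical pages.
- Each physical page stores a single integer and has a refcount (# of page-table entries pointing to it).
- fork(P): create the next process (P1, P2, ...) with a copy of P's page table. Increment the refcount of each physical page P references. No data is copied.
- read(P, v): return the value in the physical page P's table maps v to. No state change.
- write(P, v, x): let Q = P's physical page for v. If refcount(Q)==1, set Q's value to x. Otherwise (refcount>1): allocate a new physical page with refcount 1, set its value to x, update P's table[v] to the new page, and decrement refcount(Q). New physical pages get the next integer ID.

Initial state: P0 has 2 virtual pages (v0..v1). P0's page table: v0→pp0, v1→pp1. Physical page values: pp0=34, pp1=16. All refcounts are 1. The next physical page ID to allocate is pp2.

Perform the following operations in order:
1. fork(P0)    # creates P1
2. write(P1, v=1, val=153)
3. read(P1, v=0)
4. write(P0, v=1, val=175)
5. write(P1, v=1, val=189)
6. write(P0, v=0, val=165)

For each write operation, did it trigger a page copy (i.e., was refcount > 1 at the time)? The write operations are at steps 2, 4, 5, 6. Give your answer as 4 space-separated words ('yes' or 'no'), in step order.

Op 1: fork(P0) -> P1. 2 ppages; refcounts: pp0:2 pp1:2
Op 2: write(P1, v1, 153). refcount(pp1)=2>1 -> COPY to pp2. 3 ppages; refcounts: pp0:2 pp1:1 pp2:1
Op 3: read(P1, v0) -> 34. No state change.
Op 4: write(P0, v1, 175). refcount(pp1)=1 -> write in place. 3 ppages; refcounts: pp0:2 pp1:1 pp2:1
Op 5: write(P1, v1, 189). refcount(pp2)=1 -> write in place. 3 ppages; refcounts: pp0:2 pp1:1 pp2:1
Op 6: write(P0, v0, 165). refcount(pp0)=2>1 -> COPY to pp3. 4 ppages; refcounts: pp0:1 pp1:1 pp2:1 pp3:1

yes no no yes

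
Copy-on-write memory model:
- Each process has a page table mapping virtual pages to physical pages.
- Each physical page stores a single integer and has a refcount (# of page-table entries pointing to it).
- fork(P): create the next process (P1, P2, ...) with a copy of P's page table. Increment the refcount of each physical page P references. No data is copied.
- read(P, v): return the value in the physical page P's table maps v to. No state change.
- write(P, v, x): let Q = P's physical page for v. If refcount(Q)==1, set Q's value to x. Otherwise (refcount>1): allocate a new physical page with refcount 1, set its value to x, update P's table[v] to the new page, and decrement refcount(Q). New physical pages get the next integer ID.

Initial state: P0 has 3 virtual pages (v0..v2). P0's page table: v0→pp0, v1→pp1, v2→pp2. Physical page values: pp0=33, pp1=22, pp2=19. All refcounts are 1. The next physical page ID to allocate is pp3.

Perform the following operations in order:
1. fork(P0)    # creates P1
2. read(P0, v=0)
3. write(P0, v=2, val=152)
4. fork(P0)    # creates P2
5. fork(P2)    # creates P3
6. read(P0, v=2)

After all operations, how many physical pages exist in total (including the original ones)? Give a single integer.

Answer: 4

Derivation:
Op 1: fork(P0) -> P1. 3 ppages; refcounts: pp0:2 pp1:2 pp2:2
Op 2: read(P0, v0) -> 33. No state change.
Op 3: write(P0, v2, 152). refcount(pp2)=2>1 -> COPY to pp3. 4 ppages; refcounts: pp0:2 pp1:2 pp2:1 pp3:1
Op 4: fork(P0) -> P2. 4 ppages; refcounts: pp0:3 pp1:3 pp2:1 pp3:2
Op 5: fork(P2) -> P3. 4 ppages; refcounts: pp0:4 pp1:4 pp2:1 pp3:3
Op 6: read(P0, v2) -> 152. No state change.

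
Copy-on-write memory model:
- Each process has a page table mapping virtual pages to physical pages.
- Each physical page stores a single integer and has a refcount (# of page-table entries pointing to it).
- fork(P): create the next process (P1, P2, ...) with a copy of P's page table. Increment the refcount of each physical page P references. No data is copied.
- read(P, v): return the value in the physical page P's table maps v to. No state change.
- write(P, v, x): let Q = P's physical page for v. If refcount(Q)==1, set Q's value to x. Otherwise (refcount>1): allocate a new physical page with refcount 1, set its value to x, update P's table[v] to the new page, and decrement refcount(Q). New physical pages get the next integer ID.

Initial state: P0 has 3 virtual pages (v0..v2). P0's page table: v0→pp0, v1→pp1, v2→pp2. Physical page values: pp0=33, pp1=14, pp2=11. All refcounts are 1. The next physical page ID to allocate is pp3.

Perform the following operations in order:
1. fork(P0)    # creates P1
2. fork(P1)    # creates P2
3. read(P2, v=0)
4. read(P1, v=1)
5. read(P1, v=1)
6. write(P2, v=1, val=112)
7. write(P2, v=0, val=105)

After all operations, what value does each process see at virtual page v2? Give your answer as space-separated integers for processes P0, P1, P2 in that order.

Answer: 11 11 11

Derivation:
Op 1: fork(P0) -> P1. 3 ppages; refcounts: pp0:2 pp1:2 pp2:2
Op 2: fork(P1) -> P2. 3 ppages; refcounts: pp0:3 pp1:3 pp2:3
Op 3: read(P2, v0) -> 33. No state change.
Op 4: read(P1, v1) -> 14. No state change.
Op 5: read(P1, v1) -> 14. No state change.
Op 6: write(P2, v1, 112). refcount(pp1)=3>1 -> COPY to pp3. 4 ppages; refcounts: pp0:3 pp1:2 pp2:3 pp3:1
Op 7: write(P2, v0, 105). refcount(pp0)=3>1 -> COPY to pp4. 5 ppages; refcounts: pp0:2 pp1:2 pp2:3 pp3:1 pp4:1
P0: v2 -> pp2 = 11
P1: v2 -> pp2 = 11
P2: v2 -> pp2 = 11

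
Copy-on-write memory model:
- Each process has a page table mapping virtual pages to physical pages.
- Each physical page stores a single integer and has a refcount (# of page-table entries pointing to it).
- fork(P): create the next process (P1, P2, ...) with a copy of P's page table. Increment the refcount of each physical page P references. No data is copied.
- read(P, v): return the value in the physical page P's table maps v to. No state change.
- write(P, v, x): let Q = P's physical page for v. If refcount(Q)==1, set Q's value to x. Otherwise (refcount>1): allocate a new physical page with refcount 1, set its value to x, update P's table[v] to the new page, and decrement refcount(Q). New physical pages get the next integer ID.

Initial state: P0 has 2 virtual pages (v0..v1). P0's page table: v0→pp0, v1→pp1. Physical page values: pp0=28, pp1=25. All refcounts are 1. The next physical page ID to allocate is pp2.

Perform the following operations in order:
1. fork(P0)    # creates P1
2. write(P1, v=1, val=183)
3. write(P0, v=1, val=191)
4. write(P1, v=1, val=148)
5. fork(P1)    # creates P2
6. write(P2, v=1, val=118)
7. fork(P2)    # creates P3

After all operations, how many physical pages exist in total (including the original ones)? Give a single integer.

Answer: 4

Derivation:
Op 1: fork(P0) -> P1. 2 ppages; refcounts: pp0:2 pp1:2
Op 2: write(P1, v1, 183). refcount(pp1)=2>1 -> COPY to pp2. 3 ppages; refcounts: pp0:2 pp1:1 pp2:1
Op 3: write(P0, v1, 191). refcount(pp1)=1 -> write in place. 3 ppages; refcounts: pp0:2 pp1:1 pp2:1
Op 4: write(P1, v1, 148). refcount(pp2)=1 -> write in place. 3 ppages; refcounts: pp0:2 pp1:1 pp2:1
Op 5: fork(P1) -> P2. 3 ppages; refcounts: pp0:3 pp1:1 pp2:2
Op 6: write(P2, v1, 118). refcount(pp2)=2>1 -> COPY to pp3. 4 ppages; refcounts: pp0:3 pp1:1 pp2:1 pp3:1
Op 7: fork(P2) -> P3. 4 ppages; refcounts: pp0:4 pp1:1 pp2:1 pp3:2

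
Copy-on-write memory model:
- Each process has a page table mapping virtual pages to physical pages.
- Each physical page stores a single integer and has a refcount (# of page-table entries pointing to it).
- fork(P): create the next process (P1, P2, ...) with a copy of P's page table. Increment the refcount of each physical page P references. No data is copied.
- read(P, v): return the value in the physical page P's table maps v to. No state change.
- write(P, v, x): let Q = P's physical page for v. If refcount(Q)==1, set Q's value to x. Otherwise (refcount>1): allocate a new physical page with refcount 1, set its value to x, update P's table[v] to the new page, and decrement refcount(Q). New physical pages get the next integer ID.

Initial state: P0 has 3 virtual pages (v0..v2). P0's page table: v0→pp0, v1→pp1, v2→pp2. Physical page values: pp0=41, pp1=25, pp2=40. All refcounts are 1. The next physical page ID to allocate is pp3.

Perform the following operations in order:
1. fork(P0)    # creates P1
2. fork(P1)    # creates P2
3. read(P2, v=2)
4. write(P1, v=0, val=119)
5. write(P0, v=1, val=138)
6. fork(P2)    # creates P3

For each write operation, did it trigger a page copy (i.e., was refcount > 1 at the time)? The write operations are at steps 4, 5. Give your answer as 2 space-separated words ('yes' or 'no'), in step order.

Op 1: fork(P0) -> P1. 3 ppages; refcounts: pp0:2 pp1:2 pp2:2
Op 2: fork(P1) -> P2. 3 ppages; refcounts: pp0:3 pp1:3 pp2:3
Op 3: read(P2, v2) -> 40. No state change.
Op 4: write(P1, v0, 119). refcount(pp0)=3>1 -> COPY to pp3. 4 ppages; refcounts: pp0:2 pp1:3 pp2:3 pp3:1
Op 5: write(P0, v1, 138). refcount(pp1)=3>1 -> COPY to pp4. 5 ppages; refcounts: pp0:2 pp1:2 pp2:3 pp3:1 pp4:1
Op 6: fork(P2) -> P3. 5 ppages; refcounts: pp0:3 pp1:3 pp2:4 pp3:1 pp4:1

yes yes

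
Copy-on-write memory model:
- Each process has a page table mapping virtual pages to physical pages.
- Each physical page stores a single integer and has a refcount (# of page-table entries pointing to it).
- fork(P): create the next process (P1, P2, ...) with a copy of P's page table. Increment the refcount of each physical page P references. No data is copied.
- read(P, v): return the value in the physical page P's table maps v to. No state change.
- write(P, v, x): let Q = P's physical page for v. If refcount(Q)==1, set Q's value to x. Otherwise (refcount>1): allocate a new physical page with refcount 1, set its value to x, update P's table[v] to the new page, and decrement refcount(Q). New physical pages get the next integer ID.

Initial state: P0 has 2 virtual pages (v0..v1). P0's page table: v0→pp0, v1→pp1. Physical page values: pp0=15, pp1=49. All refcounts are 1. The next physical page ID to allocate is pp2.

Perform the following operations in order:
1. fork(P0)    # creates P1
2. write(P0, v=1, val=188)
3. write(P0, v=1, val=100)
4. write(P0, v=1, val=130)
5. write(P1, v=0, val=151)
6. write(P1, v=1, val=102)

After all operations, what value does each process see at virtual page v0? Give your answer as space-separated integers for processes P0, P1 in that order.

Answer: 15 151

Derivation:
Op 1: fork(P0) -> P1. 2 ppages; refcounts: pp0:2 pp1:2
Op 2: write(P0, v1, 188). refcount(pp1)=2>1 -> COPY to pp2. 3 ppages; refcounts: pp0:2 pp1:1 pp2:1
Op 3: write(P0, v1, 100). refcount(pp2)=1 -> write in place. 3 ppages; refcounts: pp0:2 pp1:1 pp2:1
Op 4: write(P0, v1, 130). refcount(pp2)=1 -> write in place. 3 ppages; refcounts: pp0:2 pp1:1 pp2:1
Op 5: write(P1, v0, 151). refcount(pp0)=2>1 -> COPY to pp3. 4 ppages; refcounts: pp0:1 pp1:1 pp2:1 pp3:1
Op 6: write(P1, v1, 102). refcount(pp1)=1 -> write in place. 4 ppages; refcounts: pp0:1 pp1:1 pp2:1 pp3:1
P0: v0 -> pp0 = 15
P1: v0 -> pp3 = 151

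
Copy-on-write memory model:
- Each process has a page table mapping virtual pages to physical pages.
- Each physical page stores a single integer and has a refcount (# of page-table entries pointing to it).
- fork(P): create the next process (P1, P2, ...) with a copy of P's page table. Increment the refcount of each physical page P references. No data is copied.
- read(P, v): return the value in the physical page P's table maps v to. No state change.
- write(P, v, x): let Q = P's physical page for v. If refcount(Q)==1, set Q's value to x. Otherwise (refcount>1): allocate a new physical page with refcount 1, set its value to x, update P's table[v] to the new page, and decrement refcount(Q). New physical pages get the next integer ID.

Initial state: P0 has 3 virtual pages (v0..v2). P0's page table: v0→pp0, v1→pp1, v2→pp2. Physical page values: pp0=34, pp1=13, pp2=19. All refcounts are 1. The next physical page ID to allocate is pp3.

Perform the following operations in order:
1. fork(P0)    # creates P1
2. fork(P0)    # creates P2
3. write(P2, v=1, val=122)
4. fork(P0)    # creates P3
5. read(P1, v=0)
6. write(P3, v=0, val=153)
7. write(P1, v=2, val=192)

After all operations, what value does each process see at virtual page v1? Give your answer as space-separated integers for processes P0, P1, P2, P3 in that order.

Answer: 13 13 122 13

Derivation:
Op 1: fork(P0) -> P1. 3 ppages; refcounts: pp0:2 pp1:2 pp2:2
Op 2: fork(P0) -> P2. 3 ppages; refcounts: pp0:3 pp1:3 pp2:3
Op 3: write(P2, v1, 122). refcount(pp1)=3>1 -> COPY to pp3. 4 ppages; refcounts: pp0:3 pp1:2 pp2:3 pp3:1
Op 4: fork(P0) -> P3. 4 ppages; refcounts: pp0:4 pp1:3 pp2:4 pp3:1
Op 5: read(P1, v0) -> 34. No state change.
Op 6: write(P3, v0, 153). refcount(pp0)=4>1 -> COPY to pp4. 5 ppages; refcounts: pp0:3 pp1:3 pp2:4 pp3:1 pp4:1
Op 7: write(P1, v2, 192). refcount(pp2)=4>1 -> COPY to pp5. 6 ppages; refcounts: pp0:3 pp1:3 pp2:3 pp3:1 pp4:1 pp5:1
P0: v1 -> pp1 = 13
P1: v1 -> pp1 = 13
P2: v1 -> pp3 = 122
P3: v1 -> pp1 = 13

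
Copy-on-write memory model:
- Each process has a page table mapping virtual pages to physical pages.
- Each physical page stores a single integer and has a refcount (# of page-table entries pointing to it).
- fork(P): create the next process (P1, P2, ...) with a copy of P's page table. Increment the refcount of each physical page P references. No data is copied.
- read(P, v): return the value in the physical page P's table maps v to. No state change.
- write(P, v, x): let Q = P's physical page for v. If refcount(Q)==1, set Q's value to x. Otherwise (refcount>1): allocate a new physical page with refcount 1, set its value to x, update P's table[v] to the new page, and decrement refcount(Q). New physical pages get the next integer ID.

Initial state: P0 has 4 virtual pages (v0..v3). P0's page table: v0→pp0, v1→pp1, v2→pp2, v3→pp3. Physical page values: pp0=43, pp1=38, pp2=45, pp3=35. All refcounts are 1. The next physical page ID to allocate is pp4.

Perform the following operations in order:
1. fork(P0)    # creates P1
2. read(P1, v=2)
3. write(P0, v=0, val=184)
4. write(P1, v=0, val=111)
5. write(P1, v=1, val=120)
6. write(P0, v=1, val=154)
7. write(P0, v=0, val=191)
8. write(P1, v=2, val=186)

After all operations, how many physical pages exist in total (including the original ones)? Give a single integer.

Answer: 7

Derivation:
Op 1: fork(P0) -> P1. 4 ppages; refcounts: pp0:2 pp1:2 pp2:2 pp3:2
Op 2: read(P1, v2) -> 45. No state change.
Op 3: write(P0, v0, 184). refcount(pp0)=2>1 -> COPY to pp4. 5 ppages; refcounts: pp0:1 pp1:2 pp2:2 pp3:2 pp4:1
Op 4: write(P1, v0, 111). refcount(pp0)=1 -> write in place. 5 ppages; refcounts: pp0:1 pp1:2 pp2:2 pp3:2 pp4:1
Op 5: write(P1, v1, 120). refcount(pp1)=2>1 -> COPY to pp5. 6 ppages; refcounts: pp0:1 pp1:1 pp2:2 pp3:2 pp4:1 pp5:1
Op 6: write(P0, v1, 154). refcount(pp1)=1 -> write in place. 6 ppages; refcounts: pp0:1 pp1:1 pp2:2 pp3:2 pp4:1 pp5:1
Op 7: write(P0, v0, 191). refcount(pp4)=1 -> write in place. 6 ppages; refcounts: pp0:1 pp1:1 pp2:2 pp3:2 pp4:1 pp5:1
Op 8: write(P1, v2, 186). refcount(pp2)=2>1 -> COPY to pp6. 7 ppages; refcounts: pp0:1 pp1:1 pp2:1 pp3:2 pp4:1 pp5:1 pp6:1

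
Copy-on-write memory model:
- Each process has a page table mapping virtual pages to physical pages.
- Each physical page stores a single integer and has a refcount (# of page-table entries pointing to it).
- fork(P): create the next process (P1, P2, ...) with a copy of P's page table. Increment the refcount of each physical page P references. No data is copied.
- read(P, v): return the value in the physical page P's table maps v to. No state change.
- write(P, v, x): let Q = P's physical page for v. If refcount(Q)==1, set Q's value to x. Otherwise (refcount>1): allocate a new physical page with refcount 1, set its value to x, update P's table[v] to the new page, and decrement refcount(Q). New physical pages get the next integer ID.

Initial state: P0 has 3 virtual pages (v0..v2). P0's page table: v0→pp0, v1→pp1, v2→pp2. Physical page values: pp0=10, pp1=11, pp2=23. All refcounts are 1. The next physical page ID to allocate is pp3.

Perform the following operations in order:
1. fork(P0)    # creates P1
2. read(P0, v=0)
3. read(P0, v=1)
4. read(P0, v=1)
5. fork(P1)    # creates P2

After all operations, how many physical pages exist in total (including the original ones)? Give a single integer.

Answer: 3

Derivation:
Op 1: fork(P0) -> P1. 3 ppages; refcounts: pp0:2 pp1:2 pp2:2
Op 2: read(P0, v0) -> 10. No state change.
Op 3: read(P0, v1) -> 11. No state change.
Op 4: read(P0, v1) -> 11. No state change.
Op 5: fork(P1) -> P2. 3 ppages; refcounts: pp0:3 pp1:3 pp2:3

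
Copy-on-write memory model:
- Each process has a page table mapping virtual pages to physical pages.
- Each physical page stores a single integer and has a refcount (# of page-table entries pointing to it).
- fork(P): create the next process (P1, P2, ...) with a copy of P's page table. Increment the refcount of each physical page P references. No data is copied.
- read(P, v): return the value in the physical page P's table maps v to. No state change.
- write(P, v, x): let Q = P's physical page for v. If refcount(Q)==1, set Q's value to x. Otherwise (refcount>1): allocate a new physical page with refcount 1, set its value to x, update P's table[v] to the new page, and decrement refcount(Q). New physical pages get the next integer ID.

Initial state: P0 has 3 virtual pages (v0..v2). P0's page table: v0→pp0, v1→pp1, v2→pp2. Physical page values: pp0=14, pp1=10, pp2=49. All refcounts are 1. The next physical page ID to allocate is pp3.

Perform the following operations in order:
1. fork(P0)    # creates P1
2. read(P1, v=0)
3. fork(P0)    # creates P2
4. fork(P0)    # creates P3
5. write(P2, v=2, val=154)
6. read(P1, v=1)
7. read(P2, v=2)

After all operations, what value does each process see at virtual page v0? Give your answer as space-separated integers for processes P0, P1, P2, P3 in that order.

Answer: 14 14 14 14

Derivation:
Op 1: fork(P0) -> P1. 3 ppages; refcounts: pp0:2 pp1:2 pp2:2
Op 2: read(P1, v0) -> 14. No state change.
Op 3: fork(P0) -> P2. 3 ppages; refcounts: pp0:3 pp1:3 pp2:3
Op 4: fork(P0) -> P3. 3 ppages; refcounts: pp0:4 pp1:4 pp2:4
Op 5: write(P2, v2, 154). refcount(pp2)=4>1 -> COPY to pp3. 4 ppages; refcounts: pp0:4 pp1:4 pp2:3 pp3:1
Op 6: read(P1, v1) -> 10. No state change.
Op 7: read(P2, v2) -> 154. No state change.
P0: v0 -> pp0 = 14
P1: v0 -> pp0 = 14
P2: v0 -> pp0 = 14
P3: v0 -> pp0 = 14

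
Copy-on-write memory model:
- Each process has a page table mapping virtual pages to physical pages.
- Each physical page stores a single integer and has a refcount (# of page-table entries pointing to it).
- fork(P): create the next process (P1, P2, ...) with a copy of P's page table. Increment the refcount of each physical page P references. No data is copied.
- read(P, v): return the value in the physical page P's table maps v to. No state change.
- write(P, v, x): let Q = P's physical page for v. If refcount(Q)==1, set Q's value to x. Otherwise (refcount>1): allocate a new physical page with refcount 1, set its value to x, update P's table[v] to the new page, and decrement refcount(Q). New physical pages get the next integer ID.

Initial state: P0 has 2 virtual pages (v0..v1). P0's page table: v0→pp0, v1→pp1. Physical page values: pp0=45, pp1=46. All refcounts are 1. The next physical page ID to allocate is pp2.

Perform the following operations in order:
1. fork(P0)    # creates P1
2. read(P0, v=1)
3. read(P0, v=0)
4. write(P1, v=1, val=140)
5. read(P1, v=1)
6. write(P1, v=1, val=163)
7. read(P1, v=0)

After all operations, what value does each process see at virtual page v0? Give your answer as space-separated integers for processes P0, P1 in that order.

Op 1: fork(P0) -> P1. 2 ppages; refcounts: pp0:2 pp1:2
Op 2: read(P0, v1) -> 46. No state change.
Op 3: read(P0, v0) -> 45. No state change.
Op 4: write(P1, v1, 140). refcount(pp1)=2>1 -> COPY to pp2. 3 ppages; refcounts: pp0:2 pp1:1 pp2:1
Op 5: read(P1, v1) -> 140. No state change.
Op 6: write(P1, v1, 163). refcount(pp2)=1 -> write in place. 3 ppages; refcounts: pp0:2 pp1:1 pp2:1
Op 7: read(P1, v0) -> 45. No state change.
P0: v0 -> pp0 = 45
P1: v0 -> pp0 = 45

Answer: 45 45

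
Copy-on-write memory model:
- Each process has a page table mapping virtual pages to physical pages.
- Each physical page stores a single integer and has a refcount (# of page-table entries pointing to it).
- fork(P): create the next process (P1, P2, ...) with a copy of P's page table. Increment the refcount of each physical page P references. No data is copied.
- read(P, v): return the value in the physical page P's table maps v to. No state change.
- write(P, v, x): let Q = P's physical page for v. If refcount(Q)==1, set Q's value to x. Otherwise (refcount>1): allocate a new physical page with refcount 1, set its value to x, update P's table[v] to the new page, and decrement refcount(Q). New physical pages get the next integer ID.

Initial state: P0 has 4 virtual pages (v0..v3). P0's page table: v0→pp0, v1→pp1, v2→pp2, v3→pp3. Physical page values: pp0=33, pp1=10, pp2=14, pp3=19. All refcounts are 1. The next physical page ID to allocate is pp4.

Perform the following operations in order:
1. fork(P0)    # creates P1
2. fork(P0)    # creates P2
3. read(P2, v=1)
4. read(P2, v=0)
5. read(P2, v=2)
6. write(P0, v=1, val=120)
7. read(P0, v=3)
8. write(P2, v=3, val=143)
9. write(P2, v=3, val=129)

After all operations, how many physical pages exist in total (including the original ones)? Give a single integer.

Answer: 6

Derivation:
Op 1: fork(P0) -> P1. 4 ppages; refcounts: pp0:2 pp1:2 pp2:2 pp3:2
Op 2: fork(P0) -> P2. 4 ppages; refcounts: pp0:3 pp1:3 pp2:3 pp3:3
Op 3: read(P2, v1) -> 10. No state change.
Op 4: read(P2, v0) -> 33. No state change.
Op 5: read(P2, v2) -> 14. No state change.
Op 6: write(P0, v1, 120). refcount(pp1)=3>1 -> COPY to pp4. 5 ppages; refcounts: pp0:3 pp1:2 pp2:3 pp3:3 pp4:1
Op 7: read(P0, v3) -> 19. No state change.
Op 8: write(P2, v3, 143). refcount(pp3)=3>1 -> COPY to pp5. 6 ppages; refcounts: pp0:3 pp1:2 pp2:3 pp3:2 pp4:1 pp5:1
Op 9: write(P2, v3, 129). refcount(pp5)=1 -> write in place. 6 ppages; refcounts: pp0:3 pp1:2 pp2:3 pp3:2 pp4:1 pp5:1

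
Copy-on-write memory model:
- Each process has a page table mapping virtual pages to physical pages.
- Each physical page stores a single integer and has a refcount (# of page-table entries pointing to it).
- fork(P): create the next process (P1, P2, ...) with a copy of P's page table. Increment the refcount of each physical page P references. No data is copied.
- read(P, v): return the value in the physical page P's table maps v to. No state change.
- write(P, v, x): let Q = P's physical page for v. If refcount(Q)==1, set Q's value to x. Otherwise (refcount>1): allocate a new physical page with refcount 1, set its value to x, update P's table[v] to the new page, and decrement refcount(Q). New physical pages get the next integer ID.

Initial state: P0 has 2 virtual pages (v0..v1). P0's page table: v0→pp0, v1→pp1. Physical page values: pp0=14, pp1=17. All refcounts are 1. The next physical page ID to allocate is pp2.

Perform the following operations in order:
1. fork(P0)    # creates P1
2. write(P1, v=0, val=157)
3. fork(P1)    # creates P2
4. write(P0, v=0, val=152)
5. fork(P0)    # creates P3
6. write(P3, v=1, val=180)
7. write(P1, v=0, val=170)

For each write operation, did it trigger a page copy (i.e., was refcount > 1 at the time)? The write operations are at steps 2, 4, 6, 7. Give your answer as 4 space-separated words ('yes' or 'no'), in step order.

Op 1: fork(P0) -> P1. 2 ppages; refcounts: pp0:2 pp1:2
Op 2: write(P1, v0, 157). refcount(pp0)=2>1 -> COPY to pp2. 3 ppages; refcounts: pp0:1 pp1:2 pp2:1
Op 3: fork(P1) -> P2. 3 ppages; refcounts: pp0:1 pp1:3 pp2:2
Op 4: write(P0, v0, 152). refcount(pp0)=1 -> write in place. 3 ppages; refcounts: pp0:1 pp1:3 pp2:2
Op 5: fork(P0) -> P3. 3 ppages; refcounts: pp0:2 pp1:4 pp2:2
Op 6: write(P3, v1, 180). refcount(pp1)=4>1 -> COPY to pp3. 4 ppages; refcounts: pp0:2 pp1:3 pp2:2 pp3:1
Op 7: write(P1, v0, 170). refcount(pp2)=2>1 -> COPY to pp4. 5 ppages; refcounts: pp0:2 pp1:3 pp2:1 pp3:1 pp4:1

yes no yes yes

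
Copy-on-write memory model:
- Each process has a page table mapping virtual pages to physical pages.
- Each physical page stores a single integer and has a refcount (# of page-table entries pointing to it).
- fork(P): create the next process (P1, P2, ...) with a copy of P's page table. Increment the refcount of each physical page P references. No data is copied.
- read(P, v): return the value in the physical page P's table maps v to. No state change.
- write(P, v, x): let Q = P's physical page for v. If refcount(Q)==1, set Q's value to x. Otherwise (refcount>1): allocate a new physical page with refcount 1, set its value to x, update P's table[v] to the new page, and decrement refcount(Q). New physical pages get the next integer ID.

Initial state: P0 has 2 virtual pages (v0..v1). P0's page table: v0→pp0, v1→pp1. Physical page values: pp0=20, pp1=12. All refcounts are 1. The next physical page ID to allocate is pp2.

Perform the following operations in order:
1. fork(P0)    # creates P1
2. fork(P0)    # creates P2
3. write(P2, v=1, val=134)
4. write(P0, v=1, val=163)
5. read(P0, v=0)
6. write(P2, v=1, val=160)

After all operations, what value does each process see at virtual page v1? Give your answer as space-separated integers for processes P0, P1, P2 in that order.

Op 1: fork(P0) -> P1. 2 ppages; refcounts: pp0:2 pp1:2
Op 2: fork(P0) -> P2. 2 ppages; refcounts: pp0:3 pp1:3
Op 3: write(P2, v1, 134). refcount(pp1)=3>1 -> COPY to pp2. 3 ppages; refcounts: pp0:3 pp1:2 pp2:1
Op 4: write(P0, v1, 163). refcount(pp1)=2>1 -> COPY to pp3. 4 ppages; refcounts: pp0:3 pp1:1 pp2:1 pp3:1
Op 5: read(P0, v0) -> 20. No state change.
Op 6: write(P2, v1, 160). refcount(pp2)=1 -> write in place. 4 ppages; refcounts: pp0:3 pp1:1 pp2:1 pp3:1
P0: v1 -> pp3 = 163
P1: v1 -> pp1 = 12
P2: v1 -> pp2 = 160

Answer: 163 12 160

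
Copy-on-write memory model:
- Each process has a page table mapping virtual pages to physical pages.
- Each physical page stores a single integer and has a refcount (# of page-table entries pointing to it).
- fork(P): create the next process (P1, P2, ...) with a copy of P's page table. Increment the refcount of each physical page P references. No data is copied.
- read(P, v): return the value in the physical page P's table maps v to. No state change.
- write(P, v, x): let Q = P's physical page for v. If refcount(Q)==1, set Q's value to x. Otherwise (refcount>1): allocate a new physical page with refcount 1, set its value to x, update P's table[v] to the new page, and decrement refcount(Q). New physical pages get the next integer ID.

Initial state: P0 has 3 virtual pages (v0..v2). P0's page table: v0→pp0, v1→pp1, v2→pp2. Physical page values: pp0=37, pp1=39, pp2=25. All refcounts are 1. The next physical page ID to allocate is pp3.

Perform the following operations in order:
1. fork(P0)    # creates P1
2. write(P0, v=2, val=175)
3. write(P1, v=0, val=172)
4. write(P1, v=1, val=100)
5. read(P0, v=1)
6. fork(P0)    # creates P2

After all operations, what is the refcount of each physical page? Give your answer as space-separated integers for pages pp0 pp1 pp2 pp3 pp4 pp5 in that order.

Op 1: fork(P0) -> P1. 3 ppages; refcounts: pp0:2 pp1:2 pp2:2
Op 2: write(P0, v2, 175). refcount(pp2)=2>1 -> COPY to pp3. 4 ppages; refcounts: pp0:2 pp1:2 pp2:1 pp3:1
Op 3: write(P1, v0, 172). refcount(pp0)=2>1 -> COPY to pp4. 5 ppages; refcounts: pp0:1 pp1:2 pp2:1 pp3:1 pp4:1
Op 4: write(P1, v1, 100). refcount(pp1)=2>1 -> COPY to pp5. 6 ppages; refcounts: pp0:1 pp1:1 pp2:1 pp3:1 pp4:1 pp5:1
Op 5: read(P0, v1) -> 39. No state change.
Op 6: fork(P0) -> P2. 6 ppages; refcounts: pp0:2 pp1:2 pp2:1 pp3:2 pp4:1 pp5:1

Answer: 2 2 1 2 1 1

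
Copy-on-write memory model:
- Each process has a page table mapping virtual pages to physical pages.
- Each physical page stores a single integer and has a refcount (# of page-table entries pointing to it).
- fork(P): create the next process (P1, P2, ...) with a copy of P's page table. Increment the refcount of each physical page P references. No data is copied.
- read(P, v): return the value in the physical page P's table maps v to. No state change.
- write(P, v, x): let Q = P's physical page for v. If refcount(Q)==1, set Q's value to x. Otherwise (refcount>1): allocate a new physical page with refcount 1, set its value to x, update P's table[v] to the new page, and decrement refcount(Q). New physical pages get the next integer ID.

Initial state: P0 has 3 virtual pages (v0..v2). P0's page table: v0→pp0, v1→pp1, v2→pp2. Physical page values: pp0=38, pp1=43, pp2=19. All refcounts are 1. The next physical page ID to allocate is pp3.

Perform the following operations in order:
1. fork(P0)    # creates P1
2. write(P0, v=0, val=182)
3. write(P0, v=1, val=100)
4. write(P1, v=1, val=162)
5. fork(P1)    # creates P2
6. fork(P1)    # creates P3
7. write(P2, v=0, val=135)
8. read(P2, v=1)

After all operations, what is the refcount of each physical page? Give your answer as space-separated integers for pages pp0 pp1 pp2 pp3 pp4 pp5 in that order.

Op 1: fork(P0) -> P1. 3 ppages; refcounts: pp0:2 pp1:2 pp2:2
Op 2: write(P0, v0, 182). refcount(pp0)=2>1 -> COPY to pp3. 4 ppages; refcounts: pp0:1 pp1:2 pp2:2 pp3:1
Op 3: write(P0, v1, 100). refcount(pp1)=2>1 -> COPY to pp4. 5 ppages; refcounts: pp0:1 pp1:1 pp2:2 pp3:1 pp4:1
Op 4: write(P1, v1, 162). refcount(pp1)=1 -> write in place. 5 ppages; refcounts: pp0:1 pp1:1 pp2:2 pp3:1 pp4:1
Op 5: fork(P1) -> P2. 5 ppages; refcounts: pp0:2 pp1:2 pp2:3 pp3:1 pp4:1
Op 6: fork(P1) -> P3. 5 ppages; refcounts: pp0:3 pp1:3 pp2:4 pp3:1 pp4:1
Op 7: write(P2, v0, 135). refcount(pp0)=3>1 -> COPY to pp5. 6 ppages; refcounts: pp0:2 pp1:3 pp2:4 pp3:1 pp4:1 pp5:1
Op 8: read(P2, v1) -> 162. No state change.

Answer: 2 3 4 1 1 1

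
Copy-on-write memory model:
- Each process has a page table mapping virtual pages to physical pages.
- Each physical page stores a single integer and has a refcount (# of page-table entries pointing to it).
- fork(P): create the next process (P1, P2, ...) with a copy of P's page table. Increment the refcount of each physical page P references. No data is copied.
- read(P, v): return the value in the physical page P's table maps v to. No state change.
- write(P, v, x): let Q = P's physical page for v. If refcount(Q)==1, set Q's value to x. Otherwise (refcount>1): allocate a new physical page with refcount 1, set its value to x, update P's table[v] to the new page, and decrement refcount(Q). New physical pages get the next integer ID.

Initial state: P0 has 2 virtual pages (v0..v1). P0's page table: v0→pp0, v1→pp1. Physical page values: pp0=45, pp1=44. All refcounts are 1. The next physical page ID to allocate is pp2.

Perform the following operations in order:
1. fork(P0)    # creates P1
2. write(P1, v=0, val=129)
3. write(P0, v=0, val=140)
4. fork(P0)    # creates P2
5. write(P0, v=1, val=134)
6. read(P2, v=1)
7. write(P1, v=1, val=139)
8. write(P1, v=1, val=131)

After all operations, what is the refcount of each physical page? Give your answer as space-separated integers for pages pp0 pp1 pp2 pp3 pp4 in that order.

Op 1: fork(P0) -> P1. 2 ppages; refcounts: pp0:2 pp1:2
Op 2: write(P1, v0, 129). refcount(pp0)=2>1 -> COPY to pp2. 3 ppages; refcounts: pp0:1 pp1:2 pp2:1
Op 3: write(P0, v0, 140). refcount(pp0)=1 -> write in place. 3 ppages; refcounts: pp0:1 pp1:2 pp2:1
Op 4: fork(P0) -> P2. 3 ppages; refcounts: pp0:2 pp1:3 pp2:1
Op 5: write(P0, v1, 134). refcount(pp1)=3>1 -> COPY to pp3. 4 ppages; refcounts: pp0:2 pp1:2 pp2:1 pp3:1
Op 6: read(P2, v1) -> 44. No state change.
Op 7: write(P1, v1, 139). refcount(pp1)=2>1 -> COPY to pp4. 5 ppages; refcounts: pp0:2 pp1:1 pp2:1 pp3:1 pp4:1
Op 8: write(P1, v1, 131). refcount(pp4)=1 -> write in place. 5 ppages; refcounts: pp0:2 pp1:1 pp2:1 pp3:1 pp4:1

Answer: 2 1 1 1 1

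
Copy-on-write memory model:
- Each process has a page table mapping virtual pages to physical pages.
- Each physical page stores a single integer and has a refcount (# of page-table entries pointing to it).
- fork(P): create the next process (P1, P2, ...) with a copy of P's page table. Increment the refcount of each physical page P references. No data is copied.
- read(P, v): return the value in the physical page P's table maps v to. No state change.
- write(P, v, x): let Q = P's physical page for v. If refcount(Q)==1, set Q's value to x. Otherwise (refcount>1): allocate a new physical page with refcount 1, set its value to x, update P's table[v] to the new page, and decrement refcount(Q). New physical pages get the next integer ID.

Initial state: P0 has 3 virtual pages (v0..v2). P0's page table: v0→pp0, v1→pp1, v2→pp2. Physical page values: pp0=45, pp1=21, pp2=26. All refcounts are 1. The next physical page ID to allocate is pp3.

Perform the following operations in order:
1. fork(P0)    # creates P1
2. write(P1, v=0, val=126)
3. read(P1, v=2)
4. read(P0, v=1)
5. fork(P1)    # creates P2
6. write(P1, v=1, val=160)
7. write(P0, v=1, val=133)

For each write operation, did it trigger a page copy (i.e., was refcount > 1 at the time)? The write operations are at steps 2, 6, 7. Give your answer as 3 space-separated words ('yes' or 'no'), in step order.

Op 1: fork(P0) -> P1. 3 ppages; refcounts: pp0:2 pp1:2 pp2:2
Op 2: write(P1, v0, 126). refcount(pp0)=2>1 -> COPY to pp3. 4 ppages; refcounts: pp0:1 pp1:2 pp2:2 pp3:1
Op 3: read(P1, v2) -> 26. No state change.
Op 4: read(P0, v1) -> 21. No state change.
Op 5: fork(P1) -> P2. 4 ppages; refcounts: pp0:1 pp1:3 pp2:3 pp3:2
Op 6: write(P1, v1, 160). refcount(pp1)=3>1 -> COPY to pp4. 5 ppages; refcounts: pp0:1 pp1:2 pp2:3 pp3:2 pp4:1
Op 7: write(P0, v1, 133). refcount(pp1)=2>1 -> COPY to pp5. 6 ppages; refcounts: pp0:1 pp1:1 pp2:3 pp3:2 pp4:1 pp5:1

yes yes yes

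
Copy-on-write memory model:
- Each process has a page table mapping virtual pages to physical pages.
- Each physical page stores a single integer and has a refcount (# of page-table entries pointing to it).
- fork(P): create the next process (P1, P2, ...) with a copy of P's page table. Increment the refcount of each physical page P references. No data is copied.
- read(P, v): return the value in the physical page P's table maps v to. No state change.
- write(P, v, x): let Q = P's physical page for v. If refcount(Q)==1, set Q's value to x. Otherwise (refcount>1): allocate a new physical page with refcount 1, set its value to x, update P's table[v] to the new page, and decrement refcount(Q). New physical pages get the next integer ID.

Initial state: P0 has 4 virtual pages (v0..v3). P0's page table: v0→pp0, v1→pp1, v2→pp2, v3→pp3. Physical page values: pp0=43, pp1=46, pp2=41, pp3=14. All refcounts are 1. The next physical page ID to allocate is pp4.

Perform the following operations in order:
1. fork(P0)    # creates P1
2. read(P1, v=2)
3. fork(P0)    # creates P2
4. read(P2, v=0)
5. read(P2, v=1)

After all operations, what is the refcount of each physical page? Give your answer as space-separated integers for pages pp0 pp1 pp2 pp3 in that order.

Op 1: fork(P0) -> P1. 4 ppages; refcounts: pp0:2 pp1:2 pp2:2 pp3:2
Op 2: read(P1, v2) -> 41. No state change.
Op 3: fork(P0) -> P2. 4 ppages; refcounts: pp0:3 pp1:3 pp2:3 pp3:3
Op 4: read(P2, v0) -> 43. No state change.
Op 5: read(P2, v1) -> 46. No state change.

Answer: 3 3 3 3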